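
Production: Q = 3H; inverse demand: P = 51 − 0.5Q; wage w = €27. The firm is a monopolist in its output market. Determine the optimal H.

Marginal revenue from the inverse demand is MR = 51 − Q.
The marginal product is MP_H = 3.
A monopolist hires until marginal revenue product equals the wage: MR·MP_H = w.
(51 − 3H)·3 = 27, so H = 14.

H* = 14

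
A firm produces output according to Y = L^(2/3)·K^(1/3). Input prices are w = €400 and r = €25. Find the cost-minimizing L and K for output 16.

Cost minimization requires the marginal rate of technical substitution to equal the input-price ratio: MP_L/MP_K = w/r.
Here MP_L/MP_K = (2/3)·(K/L)/(1/3) = 2·(K/L). Setting this equal to 400/25 = 16 gives K = 8L.
Substituting into Y = 16: L^(2/3)·(8L)^(1/3) = 16.
Solving, L = 8 and K = 64.

L* = 8, K* = 64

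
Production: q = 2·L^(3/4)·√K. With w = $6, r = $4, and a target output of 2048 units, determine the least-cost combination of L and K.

L* = 256, K* = 256

Cost minimization requires the marginal rate of technical substitution to equal the input-price ratio: MP_L/MP_K = w/r.
Here MP_L/MP_K = (3/4)·(K/L)/(1/2) = 1.5·(K/L). Setting this equal to 6/4 = 1.5 gives K = L.
Substituting into q = 2048: 2·L^(3/4)·(L)^(1/2) = 2048.
Solving, L = 256 and K = 256.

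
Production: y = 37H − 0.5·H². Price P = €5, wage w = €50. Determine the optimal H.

H* = 27

The marginal product of H is MP_H = 37 − H.
A price-taking firm hires until the value of the marginal product equals the wage: P·MP_H = w, so 5·(37 − H) = 50.
Then 37 − H = 10, giving H = 27.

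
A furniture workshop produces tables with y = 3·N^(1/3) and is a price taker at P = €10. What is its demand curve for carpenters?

N(w) = (10/w)^(3/2)

MP_N = (1/3)·3·N^(-2/3) = N^(-2/3).
Setting P·MP_N = w: 10·N^(-2/3) = w.
Solving for N: N^(-2/3) = w/10, so N = (10/w)^(3/2).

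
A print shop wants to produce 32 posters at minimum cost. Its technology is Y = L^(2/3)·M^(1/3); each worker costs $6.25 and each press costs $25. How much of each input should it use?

Cost minimization requires the marginal rate of technical substitution to equal the input-price ratio: MP_L/MP_M = w/r.
Here MP_L/MP_M = (2/3)·(M/L)/(1/3) = 2·(M/L). Setting this equal to 6.25/25 = 0.25 gives M = 0.125L.
Substituting into Y = 32: L^(2/3)·(0.125L)^(1/3) = 32.
Solving, L = 64 and M = 8.

L* = 64, M* = 8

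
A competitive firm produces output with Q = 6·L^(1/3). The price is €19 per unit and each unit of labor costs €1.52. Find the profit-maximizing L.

L* = 125

MP_L = (1/3)·6·L^(-2/3) = 2·L^(-2/3).
Profit maximization for a price taker requires P·MP_L = w: 19·2·L^(-2/3) = 1.52.
So L^(-2/3) = 0.04, which gives L = 125.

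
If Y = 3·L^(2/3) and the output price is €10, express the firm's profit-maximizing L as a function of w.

L(w) = 8000/w³

MP_L = (2/3)·3·L^(-1/3) = 2·L^(-1/3).
Setting P·MP_L = w: 20·L^(-1/3) = w.
Solving for L: L^(-1/3) = w/20, so L = (20/w)^(3).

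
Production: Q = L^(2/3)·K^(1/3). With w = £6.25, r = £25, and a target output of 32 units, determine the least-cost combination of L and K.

L* = 64, K* = 8

Cost minimization requires the marginal rate of technical substitution to equal the input-price ratio: MP_L/MP_K = w/r.
Here MP_L/MP_K = (2/3)·(K/L)/(1/3) = 2·(K/L). Setting this equal to 6.25/25 = 0.25 gives K = 0.125L.
Substituting into Q = 32: L^(2/3)·(0.125L)^(1/3) = 32.
Solving, L = 64 and K = 8.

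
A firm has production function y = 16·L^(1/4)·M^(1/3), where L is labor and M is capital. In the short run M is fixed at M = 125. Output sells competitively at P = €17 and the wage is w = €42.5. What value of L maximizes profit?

L* = 16

With M = 125, MP_L = (1/4)·16·L^(-3/4)·125^(1/3) = 20·L^(-3/4).
Profit maximization for a price taker requires P·MP_L = w: 17·20·L^(-3/4) = 42.5.
So L^(-3/4) = 0.125, which gives L = 16.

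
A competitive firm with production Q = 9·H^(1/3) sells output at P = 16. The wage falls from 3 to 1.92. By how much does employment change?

ΔH = 61

From P·MP_H = w with MP_H = 3·H^(-2/3), the labor demand is H(w) = (48/w)^(3/2).
At w = 3: H = 64. At w = 1.92: H = 125.
ΔH = 125 − 64 = 61.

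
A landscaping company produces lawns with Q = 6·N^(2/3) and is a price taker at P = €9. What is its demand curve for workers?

MP_N = (2/3)·6·N^(-1/3) = 4·N^(-1/3).
Setting P·MP_N = w: 36·N^(-1/3) = w.
Solving for N: N^(-1/3) = w/36, so N = (36/w)^(3).

N(w) = 46656/w³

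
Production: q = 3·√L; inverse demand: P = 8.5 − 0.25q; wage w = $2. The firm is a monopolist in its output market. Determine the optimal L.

Marginal revenue from the inverse demand is MR = 8.5 − 0.5q.
The marginal product is MP_L = 1.5·L^(-1/2).
A monopolist hires until marginal revenue product equals the wage: MR·MP_L = w.
At L, q = 3·√L. Substituting and solving: (8.5 − 1.5·√L)·1.5·L^(-1/2) = 2 gives L = 9.

L* = 9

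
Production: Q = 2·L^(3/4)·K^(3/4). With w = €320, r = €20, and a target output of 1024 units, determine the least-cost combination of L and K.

L* = 16, K* = 256

Cost minimization requires the marginal rate of technical substitution to equal the input-price ratio: MP_L/MP_K = w/r.
Here MP_L/MP_K = (3/4)·(K/L)/(3/4) = (K/L). Setting this equal to 320/20 = 16 gives K = 16L.
Substituting into Q = 1024: 2·L^(3/4)·(16L)^(3/4) = 1024.
Solving, L = 16 and K = 256.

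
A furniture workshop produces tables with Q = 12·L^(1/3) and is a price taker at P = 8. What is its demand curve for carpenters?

MP_L = (1/3)·12·L^(-2/3) = 4·L^(-2/3).
Setting P·MP_L = w: 32·L^(-2/3) = w.
Solving for L: L^(-2/3) = w/32, so L = (32/w)^(3/2).

L(w) = (32/w)^(3/2)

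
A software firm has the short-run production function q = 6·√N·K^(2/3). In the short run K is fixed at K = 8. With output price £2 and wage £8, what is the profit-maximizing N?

N* = 9

With K = 8, MP_N = (1/2)·6·N^(-1/2)·8^(2/3) = 12·N^(-1/2).
Profit maximization for a price taker requires P·MP_N = w: 2·12·N^(-1/2) = 8.
So N^(-1/2) = 1/3, which gives N = 9.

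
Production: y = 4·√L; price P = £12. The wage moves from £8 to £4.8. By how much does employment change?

From P·MP_L = w with MP_L = 2·L^(-1/2), the labor demand is L(w) = (24/w)^(2).
At w = 8: L = 9. At w = 4.8: L = 25.
ΔL = 25 − 9 = 16.

ΔL = 16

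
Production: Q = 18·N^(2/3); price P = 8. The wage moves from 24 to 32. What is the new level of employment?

N* = 27

From P·MP_N = w with MP_N = 12·N^(-1/3), the labor demand is N(w) = (96/w)^(3).
At w = 24: N = 64. At w = 32: N = 27.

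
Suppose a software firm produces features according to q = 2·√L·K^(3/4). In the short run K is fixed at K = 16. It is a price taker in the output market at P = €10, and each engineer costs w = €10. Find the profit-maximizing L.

L* = 64

With K = 16, MP_L = (1/2)·2·L^(-1/2)·16^(3/4) = 8·L^(-1/2).
Profit maximization for a price taker requires P·MP_L = w: 10·8·L^(-1/2) = 10.
So L^(-1/2) = 0.125, which gives L = 64.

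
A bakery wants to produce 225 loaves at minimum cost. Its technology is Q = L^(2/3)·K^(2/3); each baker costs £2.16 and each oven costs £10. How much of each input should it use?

Cost minimization requires the marginal rate of technical substitution to equal the input-price ratio: MP_L/MP_K = w/r.
Here MP_L/MP_K = (2/3)·(K/L)/(2/3) = (K/L). Setting this equal to 2.16/10 = 0.216 gives K = 0.216L.
Substituting into Q = 225: L^(2/3)·(0.216L)^(2/3) = 225.
Solving, L = 125 and K = 27.

L* = 125, K* = 27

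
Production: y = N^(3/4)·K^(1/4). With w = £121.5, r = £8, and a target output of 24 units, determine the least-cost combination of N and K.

N* = 16, K* = 81

Cost minimization requires the marginal rate of technical substitution to equal the input-price ratio: MP_N/MP_K = w/r.
Here MP_N/MP_K = (3/4)·(K/N)/(1/4) = 3·(K/N). Setting this equal to 121.5/8 = 15.1875 gives K = 5.0625N.
Substituting into y = 24: N^(3/4)·(5.0625N)^(1/4) = 24.
Solving, N = 16 and K = 81.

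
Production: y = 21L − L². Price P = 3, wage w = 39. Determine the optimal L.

The marginal product of L is MP_L = 21 − 2L.
A price-taking firm hires until the value of the marginal product equals the wage: P·MP_L = w, so 3·(21 − 2L) = 39.
Then 21 − 2L = 13, giving L = 4.

L* = 4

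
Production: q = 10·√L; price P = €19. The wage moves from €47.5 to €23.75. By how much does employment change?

ΔL = 12

From P·MP_L = w with MP_L = 5·L^(-1/2), the labor demand is L(w) = (95/w)^(2).
At w = 47.5: L = 4. At w = 23.75: L = 16.
ΔL = 16 − 4 = 12.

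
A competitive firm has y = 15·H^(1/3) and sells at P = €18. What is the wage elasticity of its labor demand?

ε = -1.5

MP_H = (1/3)·15·H^(-2/3), so P·MP_H = w gives 90·H^(-2/3) = w.
Solving, H(w) = (90/w)^(3/2). This is a constant-elasticity form: H ∝ w^(−3/2), so ε = −3/2.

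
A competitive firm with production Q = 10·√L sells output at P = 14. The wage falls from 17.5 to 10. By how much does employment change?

ΔL = 33

From P·MP_L = w with MP_L = 5·L^(-1/2), the labor demand is L(w) = (70/w)^(2).
At w = 17.5: L = 16. At w = 10: L = 49.
ΔL = 49 − 16 = 33.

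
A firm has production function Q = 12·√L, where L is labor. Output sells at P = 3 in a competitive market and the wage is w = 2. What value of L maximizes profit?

L* = 81

MP_L = (1/2)·12·L^(-1/2) = 6·L^(-1/2).
Profit maximization for a price taker requires P·MP_L = w: 3·6·L^(-1/2) = 2.
So L^(-1/2) = 1/9, which gives L = 81.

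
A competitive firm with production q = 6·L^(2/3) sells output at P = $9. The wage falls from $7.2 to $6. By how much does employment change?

From P·MP_L = w with MP_L = 4·L^(-1/3), the labor demand is L(w) = (36/w)^(3).
At w = 7.2: L = 125. At w = 6: L = 216.
ΔL = 216 − 125 = 91.

ΔL = 91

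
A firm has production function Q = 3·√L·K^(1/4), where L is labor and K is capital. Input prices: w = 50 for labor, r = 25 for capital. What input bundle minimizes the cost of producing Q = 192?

Cost minimization requires the marginal rate of technical substitution to equal the input-price ratio: MP_L/MP_K = w/r.
Here MP_L/MP_K = (1/2)·(K/L)/(1/4) = 2·(K/L). Setting this equal to 50/25 = 2 gives K = L.
Substituting into Q = 192: 3·L^(1/2)·(L)^(1/4) = 192.
Solving, L = 256 and K = 256.

L* = 256, K* = 256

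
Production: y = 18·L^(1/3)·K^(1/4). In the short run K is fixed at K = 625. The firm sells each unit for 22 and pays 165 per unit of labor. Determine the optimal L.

With K = 625, MP_L = (1/3)·18·L^(-2/3)·625^(1/4) = 30·L^(-2/3).
Profit maximization for a price taker requires P·MP_L = w: 22·30·L^(-2/3) = 165.
So L^(-2/3) = 0.25, which gives L = 8.

L* = 8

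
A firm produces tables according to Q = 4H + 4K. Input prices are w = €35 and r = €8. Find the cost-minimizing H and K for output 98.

The inputs are perfect substitutes, so the firm uses whichever has the lower cost per unit of output.
Cost per unit of output via H is w/4 = 8.75; via K it is r/4 = 2. K is cheaper.
Producing Q = 98 with K alone: H = 0, K = 24.5.

H* = 0, K* = 24.5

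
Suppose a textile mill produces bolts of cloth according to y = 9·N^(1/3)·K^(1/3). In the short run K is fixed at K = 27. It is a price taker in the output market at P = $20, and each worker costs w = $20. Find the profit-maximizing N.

With K = 27, MP_N = (1/3)·9·N^(-2/3)·27^(1/3) = 9·N^(-2/3).
Profit maximization for a price taker requires P·MP_N = w: 20·9·N^(-2/3) = 20.
So N^(-2/3) = 1/9, which gives N = 27.

N* = 27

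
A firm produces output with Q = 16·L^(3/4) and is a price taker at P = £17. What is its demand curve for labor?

L(w) = (204/w)^(4)

MP_L = (3/4)·16·L^(-1/4) = 12·L^(-1/4).
Setting P·MP_L = w: 204·L^(-1/4) = w.
Solving for L: L^(-1/4) = w/204, so L = (204/w)^(4).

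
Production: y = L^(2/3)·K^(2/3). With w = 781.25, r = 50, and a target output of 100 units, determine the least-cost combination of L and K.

L* = 8, K* = 125

Cost minimization requires the marginal rate of technical substitution to equal the input-price ratio: MP_L/MP_K = w/r.
Here MP_L/MP_K = (2/3)·(K/L)/(2/3) = (K/L). Setting this equal to 781.25/50 = 15.625 gives K = 15.625L.
Substituting into y = 100: L^(2/3)·(15.625L)^(2/3) = 100.
Solving, L = 8 and K = 125.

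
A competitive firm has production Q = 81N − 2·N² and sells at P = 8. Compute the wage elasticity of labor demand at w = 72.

ε = -0.125

From P·MP_N = w with MP_N = 81 − 4N, labor demand is N(w) = (81 − w/8)/4.
dN/dw = −1/(32) = -0.03125.
At w = 72, N = 18, so ε = (dN/dw)·(w/N) = (-0.03125)·(72/18) = -0.125.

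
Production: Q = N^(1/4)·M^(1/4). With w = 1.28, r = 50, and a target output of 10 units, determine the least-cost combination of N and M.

N* = 625, M* = 16

Cost minimization requires the marginal rate of technical substitution to equal the input-price ratio: MP_N/MP_M = w/r.
Here MP_N/MP_M = (1/4)·(M/N)/(1/4) = (M/N). Setting this equal to 1.28/50 = 0.0256 gives M = 0.0256N.
Substituting into Q = 10: N^(1/4)·(0.0256N)^(1/4) = 10.
Solving, N = 625 and M = 16.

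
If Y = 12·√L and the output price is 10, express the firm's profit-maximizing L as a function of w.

L(w) = 3600/w²

MP_L = (1/2)·12·L^(-1/2) = 6·L^(-1/2).
Setting P·MP_L = w: 60·L^(-1/2) = w.
Solving for L: L^(-1/2) = w/60, so L = (60/w)^(2).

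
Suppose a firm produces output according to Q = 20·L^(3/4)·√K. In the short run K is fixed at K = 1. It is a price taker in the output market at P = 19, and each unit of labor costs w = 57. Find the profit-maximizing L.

L* = 625

With K = 1, MP_L = (3/4)·20·L^(-1/4)·1^(1/2) = 15·L^(-1/4).
Profit maximization for a price taker requires P·MP_L = w: 19·15·L^(-1/4) = 57.
So L^(-1/4) = 0.2, which gives L = 625.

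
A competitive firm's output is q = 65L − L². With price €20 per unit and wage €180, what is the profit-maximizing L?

L* = 28

The marginal product of L is MP_L = 65 − 2L.
A price-taking firm hires until the value of the marginal product equals the wage: P·MP_L = w, so 20·(65 − 2L) = 180.
Then 65 − 2L = 9, giving L = 28.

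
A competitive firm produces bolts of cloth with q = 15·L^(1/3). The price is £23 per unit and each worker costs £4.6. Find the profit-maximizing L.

MP_L = (1/3)·15·L^(-2/3) = 5·L^(-2/3).
Profit maximization for a price taker requires P·MP_L = w: 23·5·L^(-2/3) = 4.6.
So L^(-2/3) = 0.04, which gives L = 125.

L* = 125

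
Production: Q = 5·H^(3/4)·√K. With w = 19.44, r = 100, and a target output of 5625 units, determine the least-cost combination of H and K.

Cost minimization requires the marginal rate of technical substitution to equal the input-price ratio: MP_H/MP_K = w/r.
Here MP_H/MP_K = (3/4)·(K/H)/(1/2) = 1.5·(K/H). Setting this equal to 19.44/100 = 0.1944 gives K = 0.1296H.
Substituting into Q = 5625: 5·H^(3/4)·(0.1296H)^(1/2) = 5625.
Solving, H = 625 and K = 81.

H* = 625, K* = 81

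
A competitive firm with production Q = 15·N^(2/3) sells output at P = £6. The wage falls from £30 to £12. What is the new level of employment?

From P·MP_N = w with MP_N = 10·N^(-1/3), the labor demand is N(w) = (60/w)^(3).
At w = 30: N = 8. At w = 12: N = 125.

N* = 125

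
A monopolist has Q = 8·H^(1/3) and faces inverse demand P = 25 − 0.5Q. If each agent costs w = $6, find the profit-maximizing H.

H* = 8

Marginal revenue from the inverse demand is MR = 25 − Q.
The marginal product is MP_H = (8/3)·H^(-2/3).
A monopolist hires until marginal revenue product equals the wage: MR·MP_H = w.
At H, Q = 8·H^(1/3). Substituting and solving: (25 − 8·H^(1/3))·(8/3)·H^(-2/3) = 6 gives H = 8.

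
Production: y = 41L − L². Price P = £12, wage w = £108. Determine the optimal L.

The marginal product of L is MP_L = 41 − 2L.
A price-taking firm hires until the value of the marginal product equals the wage: P·MP_L = w, so 12·(41 − 2L) = 108.
Then 41 − 2L = 9, giving L = 16.

L* = 16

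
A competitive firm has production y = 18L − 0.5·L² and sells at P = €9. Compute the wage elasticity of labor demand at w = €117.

From P·MP_L = w with MP_L = 18 − L, labor demand is L(w) = 18 − w/9.
dL/dw = −1/(9) = -1/9.
At w = 117, L = 5, so ε = (dL/dw)·(w/L) = (-1/9)·(117/5) = -2.6.

ε = -2.6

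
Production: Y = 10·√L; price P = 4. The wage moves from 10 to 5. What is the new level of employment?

L* = 16

From P·MP_L = w with MP_L = 5·L^(-1/2), the labor demand is L(w) = (20/w)^(2).
At w = 10: L = 4. At w = 5: L = 16.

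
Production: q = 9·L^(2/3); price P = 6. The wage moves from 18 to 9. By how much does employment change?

From P·MP_L = w with MP_L = 6·L^(-1/3), the labor demand is L(w) = (36/w)^(3).
At w = 18: L = 8. At w = 9: L = 64.
ΔL = 64 − 8 = 56.

ΔL = 56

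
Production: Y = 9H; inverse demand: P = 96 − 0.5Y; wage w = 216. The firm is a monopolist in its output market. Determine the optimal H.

Marginal revenue from the inverse demand is MR = 96 − Y.
The marginal product is MP_H = 9.
A monopolist hires until marginal revenue product equals the wage: MR·MP_H = w.
(96 − 9H)·9 = 216, so H = 8.

H* = 8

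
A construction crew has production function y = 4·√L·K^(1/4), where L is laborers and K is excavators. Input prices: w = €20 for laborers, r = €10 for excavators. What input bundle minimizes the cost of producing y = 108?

Cost minimization requires the marginal rate of technical substitution to equal the input-price ratio: MP_L/MP_K = w/r.
Here MP_L/MP_K = (1/2)·(K/L)/(1/4) = 2·(K/L). Setting this equal to 20/10 = 2 gives K = L.
Substituting into y = 108: 4·L^(1/2)·(L)^(1/4) = 108.
Solving, L = 81 and K = 81.

L* = 81, K* = 81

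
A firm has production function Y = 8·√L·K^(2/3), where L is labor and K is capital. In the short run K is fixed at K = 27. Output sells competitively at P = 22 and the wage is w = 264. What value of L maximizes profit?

With K = 27, MP_L = (1/2)·8·L^(-1/2)·27^(2/3) = 36·L^(-1/2).
Profit maximization for a price taker requires P·MP_L = w: 22·36·L^(-1/2) = 264.
So L^(-1/2) = 1/3, which gives L = 9.

L* = 9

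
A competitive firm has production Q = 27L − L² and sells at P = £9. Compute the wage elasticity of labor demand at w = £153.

ε = -1.7

From P·MP_L = w with MP_L = 27 − 2L, labor demand is L(w) = (27 − w/9)/2.
dL/dw = −1/(18) = -1/18.
At w = 153, L = 5, so ε = (dL/dw)·(w/L) = (-1/18)·(153/5) = -1.7.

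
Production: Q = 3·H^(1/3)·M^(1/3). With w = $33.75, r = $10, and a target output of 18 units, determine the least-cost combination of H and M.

H* = 8, M* = 27

Cost minimization requires the marginal rate of technical substitution to equal the input-price ratio: MP_H/MP_M = w/r.
Here MP_H/MP_M = (1/3)·(M/H)/(1/3) = (M/H). Setting this equal to 33.75/10 = 3.375 gives M = 3.375H.
Substituting into Q = 18: 3·H^(1/3)·(3.375H)^(1/3) = 18.
Solving, H = 8 and M = 27.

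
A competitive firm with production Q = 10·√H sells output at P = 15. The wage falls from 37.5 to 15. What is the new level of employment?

H* = 25

From P·MP_H = w with MP_H = 5·H^(-1/2), the labor demand is H(w) = (75/w)^(2).
At w = 37.5: H = 4. At w = 15: H = 25.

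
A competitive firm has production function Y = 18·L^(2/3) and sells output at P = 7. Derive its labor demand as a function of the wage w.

L(w) = 592704/w³

MP_L = (2/3)·18·L^(-1/3) = 12·L^(-1/3).
Setting P·MP_L = w: 84·L^(-1/3) = w.
Solving for L: L^(-1/3) = w/84, so L = (84/w)^(3).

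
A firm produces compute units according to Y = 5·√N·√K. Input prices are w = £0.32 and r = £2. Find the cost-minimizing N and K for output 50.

Cost minimization requires the marginal rate of technical substitution to equal the input-price ratio: MP_N/MP_K = w/r.
Here MP_N/MP_K = (1/2)·(K/N)/(1/2) = (K/N). Setting this equal to 0.32/2 = 0.16 gives K = 0.16N.
Substituting into Y = 50: 5·N^(1/2)·(0.16N)^(1/2) = 50.
Solving, N = 25 and K = 4.

N* = 25, K* = 4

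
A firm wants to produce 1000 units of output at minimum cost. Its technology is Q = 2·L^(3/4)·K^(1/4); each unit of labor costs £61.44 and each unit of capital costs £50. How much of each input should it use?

L* = 625, K* = 256

Cost minimization requires the marginal rate of technical substitution to equal the input-price ratio: MP_L/MP_K = w/r.
Here MP_L/MP_K = (3/4)·(K/L)/(1/4) = 3·(K/L). Setting this equal to 61.44/50 = 1.2288 gives K = 0.4096L.
Substituting into Q = 1000: 2·L^(3/4)·(0.4096L)^(1/4) = 1000.
Solving, L = 625 and K = 256.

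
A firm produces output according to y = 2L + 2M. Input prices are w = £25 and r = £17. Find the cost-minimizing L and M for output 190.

L* = 0, M* = 95

The inputs are perfect substitutes, so the firm uses whichever has the lower cost per unit of output.
Cost per unit of output via L is w/2 = 12.5; via M it is r/2 = 8.5. M is cheaper.
Producing y = 190 with M alone: L = 0, M = 95.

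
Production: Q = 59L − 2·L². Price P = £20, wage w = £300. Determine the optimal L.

The marginal product of L is MP_L = 59 − 4L.
A price-taking firm hires until the value of the marginal product equals the wage: P·MP_L = w, so 20·(59 − 4L) = 300.
Then 59 − 4L = 15, giving L = 11.

L* = 11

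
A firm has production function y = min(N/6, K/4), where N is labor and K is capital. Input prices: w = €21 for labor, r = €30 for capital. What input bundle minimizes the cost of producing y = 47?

With a fixed-proportions technology, the cost-minimizing bundle uses no slack in either input: N/6 = K/4 = y.
So N = 6·47 = 282 and K = 4·47 = 188.

N* = 282, K* = 188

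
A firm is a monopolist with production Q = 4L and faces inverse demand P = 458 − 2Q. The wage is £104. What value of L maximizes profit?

Marginal revenue from the inverse demand is MR = 458 − 4Q.
The marginal product is MP_L = 4.
A monopolist hires until marginal revenue product equals the wage: MR·MP_L = w.
(458 − 16L)·4 = 104, so L = 27.

L* = 27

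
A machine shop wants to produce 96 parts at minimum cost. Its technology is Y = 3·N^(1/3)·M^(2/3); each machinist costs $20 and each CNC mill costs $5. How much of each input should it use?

N* = 8, M* = 64

Cost minimization requires the marginal rate of technical substitution to equal the input-price ratio: MP_N/MP_M = w/r.
Here MP_N/MP_M = (1/3)·(M/N)/(2/3) = 0.5·(M/N). Setting this equal to 20/5 = 4 gives M = 8N.
Substituting into Y = 96: 3·N^(1/3)·(8N)^(2/3) = 96.
Solving, N = 8 and M = 64.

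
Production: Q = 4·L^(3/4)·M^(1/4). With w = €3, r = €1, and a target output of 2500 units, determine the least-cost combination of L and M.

Cost minimization requires the marginal rate of technical substitution to equal the input-price ratio: MP_L/MP_M = w/r.
Here MP_L/MP_M = (3/4)·(M/L)/(1/4) = 3·(M/L). Setting this equal to 3/1 = 3 gives M = L.
Substituting into Q = 2500: 4·L^(3/4)·(L)^(1/4) = 2500.
Solving, L = 625 and M = 625.

L* = 625, M* = 625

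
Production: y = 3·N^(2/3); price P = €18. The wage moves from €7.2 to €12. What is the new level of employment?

N* = 27

From P·MP_N = w with MP_N = 2·N^(-1/3), the labor demand is N(w) = (36/w)^(3).
At w = 7.2: N = 125. At w = 12: N = 27.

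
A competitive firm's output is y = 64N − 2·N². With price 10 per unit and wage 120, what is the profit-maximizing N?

N* = 13

The marginal product of N is MP_N = 64 − 4N.
A price-taking firm hires until the value of the marginal product equals the wage: P·MP_N = w, so 10·(64 − 4N) = 120.
Then 64 − 4N = 12, giving N = 13.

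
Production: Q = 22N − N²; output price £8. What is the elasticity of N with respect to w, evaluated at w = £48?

ε = -0.375

From P·MP_N = w with MP_N = 22 − 2N, labor demand is N(w) = (22 − w/8)/2.
dN/dw = −1/(16) = -0.0625.
At w = 48, N = 8, so ε = (dN/dw)·(w/N) = (-0.0625)·(48/8) = -0.375.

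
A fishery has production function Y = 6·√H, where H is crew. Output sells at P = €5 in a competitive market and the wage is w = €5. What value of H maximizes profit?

H* = 9

MP_H = (1/2)·6·H^(-1/2) = 3·H^(-1/2).
Profit maximization for a price taker requires P·MP_H = w: 5·3·H^(-1/2) = 5.
So H^(-1/2) = 1/3, which gives H = 9.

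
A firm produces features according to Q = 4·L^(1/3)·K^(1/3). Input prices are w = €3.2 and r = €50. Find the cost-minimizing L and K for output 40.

L* = 125, K* = 8

Cost minimization requires the marginal rate of technical substitution to equal the input-price ratio: MP_L/MP_K = w/r.
Here MP_L/MP_K = (1/3)·(K/L)/(1/3) = (K/L). Setting this equal to 3.2/50 = 0.064 gives K = 0.064L.
Substituting into Q = 40: 4·L^(1/3)·(0.064L)^(1/3) = 40.
Solving, L = 125 and K = 8.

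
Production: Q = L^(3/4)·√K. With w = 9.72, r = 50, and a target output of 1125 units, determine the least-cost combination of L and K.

Cost minimization requires the marginal rate of technical substitution to equal the input-price ratio: MP_L/MP_K = w/r.
Here MP_L/MP_K = (3/4)·(K/L)/(1/2) = 1.5·(K/L). Setting this equal to 9.72/50 = 0.1944 gives K = 0.1296L.
Substituting into Q = 1125: L^(3/4)·(0.1296L)^(1/2) = 1125.
Solving, L = 625 and K = 81.

L* = 625, K* = 81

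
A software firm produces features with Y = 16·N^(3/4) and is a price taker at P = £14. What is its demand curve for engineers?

MP_N = (3/4)·16·N^(-1/4) = 12·N^(-1/4).
Setting P·MP_N = w: 168·N^(-1/4) = w.
Solving for N: N^(-1/4) = w/168, so N = (168/w)^(4).

N(w) = (168/w)^(4)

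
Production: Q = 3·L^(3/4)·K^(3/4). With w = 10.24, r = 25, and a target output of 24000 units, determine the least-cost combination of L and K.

L* = 625, K* = 256

Cost minimization requires the marginal rate of technical substitution to equal the input-price ratio: MP_L/MP_K = w/r.
Here MP_L/MP_K = (3/4)·(K/L)/(3/4) = (K/L). Setting this equal to 10.24/25 = 0.4096 gives K = 0.4096L.
Substituting into Q = 24000: 3·L^(3/4)·(0.4096L)^(3/4) = 24000.
Solving, L = 625 and K = 256.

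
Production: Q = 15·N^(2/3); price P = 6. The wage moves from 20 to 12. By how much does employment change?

From P·MP_N = w with MP_N = 10·N^(-1/3), the labor demand is N(w) = (60/w)^(3).
At w = 20: N = 27. At w = 12: N = 125.
ΔN = 125 − 27 = 98.

ΔN = 98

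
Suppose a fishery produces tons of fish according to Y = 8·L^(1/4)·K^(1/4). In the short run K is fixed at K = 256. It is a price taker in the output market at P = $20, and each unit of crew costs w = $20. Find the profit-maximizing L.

L* = 16

With K = 256, MP_L = (1/4)·8·L^(-3/4)·256^(1/4) = 8·L^(-3/4).
Profit maximization for a price taker requires P·MP_L = w: 20·8·L^(-3/4) = 20.
So L^(-3/4) = 0.125, which gives L = 16.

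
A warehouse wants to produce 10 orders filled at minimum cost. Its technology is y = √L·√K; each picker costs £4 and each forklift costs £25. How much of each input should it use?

Cost minimization requires the marginal rate of technical substitution to equal the input-price ratio: MP_L/MP_K = w/r.
Here MP_L/MP_K = (1/2)·(K/L)/(1/2) = (K/L). Setting this equal to 4/25 = 0.16 gives K = 0.16L.
Substituting into y = 10: L^(1/2)·(0.16L)^(1/2) = 10.
Solving, L = 25 and K = 4.

L* = 25, K* = 4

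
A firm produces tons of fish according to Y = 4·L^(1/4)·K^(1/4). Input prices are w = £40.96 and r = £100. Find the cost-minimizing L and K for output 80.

Cost minimization requires the marginal rate of technical substitution to equal the input-price ratio: MP_L/MP_K = w/r.
Here MP_L/MP_K = (1/4)·(K/L)/(1/4) = (K/L). Setting this equal to 40.96/100 = 0.4096 gives K = 0.4096L.
Substituting into Y = 80: 4·L^(1/4)·(0.4096L)^(1/4) = 80.
Solving, L = 625 and K = 256.

L* = 625, K* = 256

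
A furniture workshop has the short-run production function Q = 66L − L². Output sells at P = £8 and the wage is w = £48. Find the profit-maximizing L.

The marginal product of L is MP_L = 66 − 2L.
A price-taking firm hires until the value of the marginal product equals the wage: P·MP_L = w, so 8·(66 − 2L) = 48.
Then 66 − 2L = 6, giving L = 30.

L* = 30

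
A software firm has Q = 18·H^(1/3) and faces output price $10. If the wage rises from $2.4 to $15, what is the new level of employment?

H* = 8

From P·MP_H = w with MP_H = 6·H^(-2/3), the labor demand is H(w) = (60/w)^(3/2).
At w = 2.4: H = 125. At w = 15: H = 8.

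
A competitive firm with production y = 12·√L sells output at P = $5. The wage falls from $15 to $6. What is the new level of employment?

L* = 25

From P·MP_L = w with MP_L = 6·L^(-1/2), the labor demand is L(w) = (30/w)^(2).
At w = 15: L = 4. At w = 6: L = 25.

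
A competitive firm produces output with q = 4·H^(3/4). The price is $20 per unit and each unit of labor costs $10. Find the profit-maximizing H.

H* = 1296

MP_H = (3/4)·4·H^(-1/4) = 3·H^(-1/4).
Profit maximization for a price taker requires P·MP_H = w: 20·3·H^(-1/4) = 10.
So H^(-1/4) = 1/6, which gives H = 1296.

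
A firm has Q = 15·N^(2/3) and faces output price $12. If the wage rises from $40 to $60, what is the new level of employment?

N* = 8

From P·MP_N = w with MP_N = 10·N^(-1/3), the labor demand is N(w) = (120/w)^(3).
At w = 40: N = 27. At w = 60: N = 8.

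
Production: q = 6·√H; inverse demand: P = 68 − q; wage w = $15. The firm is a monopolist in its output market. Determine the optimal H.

Marginal revenue from the inverse demand is MR = 68 − 2q.
The marginal product is MP_H = 3·H^(-1/2).
A monopolist hires until marginal revenue product equals the wage: MR·MP_H = w.
At H, q = 6·√H. Substituting and solving: (68 − 12·√H)·3·H^(-1/2) = 15 gives H = 16.

H* = 16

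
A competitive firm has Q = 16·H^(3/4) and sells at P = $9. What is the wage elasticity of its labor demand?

ε = -4

MP_H = (3/4)·16·H^(-1/4), so P·MP_H = w gives 108·H^(-1/4) = w.
Solving, H(w) = (108/w)^(4). This is a constant-elasticity form: H ∝ w^(−4), so ε = −4.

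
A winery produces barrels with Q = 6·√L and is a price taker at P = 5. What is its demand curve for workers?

L(w) = 225/w²

MP_L = (1/2)·6·L^(-1/2) = 3·L^(-1/2).
Setting P·MP_L = w: 15·L^(-1/2) = w.
Solving for L: L^(-1/2) = w/15, so L = (15/w)^(2).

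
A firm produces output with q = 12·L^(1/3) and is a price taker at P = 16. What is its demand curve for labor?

L(w) = (64/w)^(3/2)

MP_L = (1/3)·12·L^(-2/3) = 4·L^(-2/3).
Setting P·MP_L = w: 64·L^(-2/3) = w.
Solving for L: L^(-2/3) = w/64, so L = (64/w)^(3/2).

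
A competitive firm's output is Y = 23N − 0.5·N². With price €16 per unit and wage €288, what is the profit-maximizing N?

N* = 5

The marginal product of N is MP_N = 23 − N.
A price-taking firm hires until the value of the marginal product equals the wage: P·MP_N = w, so 16·(23 − N) = 288.
Then 23 − N = 18, giving N = 5.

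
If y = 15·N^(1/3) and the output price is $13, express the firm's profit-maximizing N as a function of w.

MP_N = (1/3)·15·N^(-2/3) = 5·N^(-2/3).
Setting P·MP_N = w: 65·N^(-2/3) = w.
Solving for N: N^(-2/3) = w/65, so N = (65/w)^(3/2).

N(w) = (65/w)^(3/2)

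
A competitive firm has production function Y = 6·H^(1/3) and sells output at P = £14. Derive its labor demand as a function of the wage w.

MP_H = (1/3)·6·H^(-2/3) = 2·H^(-2/3).
Setting P·MP_H = w: 28·H^(-2/3) = w.
Solving for H: H^(-2/3) = w/28, so H = (28/w)^(3/2).

H(w) = (28/w)^(3/2)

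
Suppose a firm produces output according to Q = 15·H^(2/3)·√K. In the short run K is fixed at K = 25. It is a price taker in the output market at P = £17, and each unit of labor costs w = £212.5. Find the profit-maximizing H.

H* = 64

With K = 25, MP_H = (2/3)·15·H^(-1/3)·25^(1/2) = 50·H^(-1/3).
Profit maximization for a price taker requires P·MP_H = w: 17·50·H^(-1/3) = 212.5.
So H^(-1/3) = 0.25, which gives H = 64.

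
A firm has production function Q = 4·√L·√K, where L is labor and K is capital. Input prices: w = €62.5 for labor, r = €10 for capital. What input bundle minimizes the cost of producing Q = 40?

L* = 4, K* = 25

Cost minimization requires the marginal rate of technical substitution to equal the input-price ratio: MP_L/MP_K = w/r.
Here MP_L/MP_K = (1/2)·(K/L)/(1/2) = (K/L). Setting this equal to 62.5/10 = 6.25 gives K = 6.25L.
Substituting into Q = 40: 4·L^(1/2)·(6.25L)^(1/2) = 40.
Solving, L = 4 and K = 25.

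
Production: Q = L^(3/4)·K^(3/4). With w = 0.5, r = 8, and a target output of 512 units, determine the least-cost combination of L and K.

Cost minimization requires the marginal rate of technical substitution to equal the input-price ratio: MP_L/MP_K = w/r.
Here MP_L/MP_K = (3/4)·(K/L)/(3/4) = (K/L). Setting this equal to 0.5/8 = 0.0625 gives K = 0.0625L.
Substituting into Q = 512: L^(3/4)·(0.0625L)^(3/4) = 512.
Solving, L = 256 and K = 16.

L* = 256, K* = 16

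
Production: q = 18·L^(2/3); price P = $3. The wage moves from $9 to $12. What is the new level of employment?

L* = 27

From P·MP_L = w with MP_L = 12·L^(-1/3), the labor demand is L(w) = (36/w)^(3).
At w = 9: L = 64. At w = 12: L = 27.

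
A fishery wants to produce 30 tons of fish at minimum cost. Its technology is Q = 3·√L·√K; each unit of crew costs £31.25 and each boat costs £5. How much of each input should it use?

L* = 4, K* = 25

Cost minimization requires the marginal rate of technical substitution to equal the input-price ratio: MP_L/MP_K = w/r.
Here MP_L/MP_K = (1/2)·(K/L)/(1/2) = (K/L). Setting this equal to 31.25/5 = 6.25 gives K = 6.25L.
Substituting into Q = 30: 3·L^(1/2)·(6.25L)^(1/2) = 30.
Solving, L = 4 and K = 25.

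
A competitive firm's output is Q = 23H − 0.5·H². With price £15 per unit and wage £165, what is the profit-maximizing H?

H* = 12

The marginal product of H is MP_H = 23 − H.
A price-taking firm hires until the value of the marginal product equals the wage: P·MP_H = w, so 15·(23 − H) = 165.
Then 23 − H = 11, giving H = 12.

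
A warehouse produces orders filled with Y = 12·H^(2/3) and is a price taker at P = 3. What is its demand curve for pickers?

H(w) = 13824/w³

MP_H = (2/3)·12·H^(-1/3) = 8·H^(-1/3).
Setting P·MP_H = w: 24·H^(-1/3) = w.
Solving for H: H^(-1/3) = w/24, so H = (24/w)^(3).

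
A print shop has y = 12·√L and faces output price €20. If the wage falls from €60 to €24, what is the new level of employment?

From P·MP_L = w with MP_L = 6·L^(-1/2), the labor demand is L(w) = (120/w)^(2).
At w = 60: L = 4. At w = 24: L = 25.

L* = 25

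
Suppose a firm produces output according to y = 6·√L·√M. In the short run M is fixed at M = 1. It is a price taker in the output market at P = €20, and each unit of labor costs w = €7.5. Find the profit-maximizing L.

With M = 1, MP_L = (1/2)·6·L^(-1/2)·1^(1/2) = 3·L^(-1/2).
Profit maximization for a price taker requires P·MP_L = w: 20·3·L^(-1/2) = 7.5.
So L^(-1/2) = 0.125, which gives L = 64.

L* = 64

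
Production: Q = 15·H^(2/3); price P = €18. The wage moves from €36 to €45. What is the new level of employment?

From P·MP_H = w with MP_H = 10·H^(-1/3), the labor demand is H(w) = (180/w)^(3).
At w = 36: H = 125. At w = 45: H = 64.

H* = 64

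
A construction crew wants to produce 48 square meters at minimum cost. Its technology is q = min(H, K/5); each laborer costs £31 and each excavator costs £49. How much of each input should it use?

With a fixed-proportions technology, the cost-minimizing bundle uses no slack in either input: H = K/5 = q.
So H = 48 and K = 5·48 = 240.

H* = 48, K* = 240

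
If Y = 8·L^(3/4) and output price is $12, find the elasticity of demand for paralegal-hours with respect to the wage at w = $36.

ε = -4

MP_L = (3/4)·8·L^(-1/4), so P·MP_L = w gives 72·L^(-1/4) = w.
Solving, L(w) = (72/w)^(4). This is a constant-elasticity form: L ∝ w^(−4), so ε = −4.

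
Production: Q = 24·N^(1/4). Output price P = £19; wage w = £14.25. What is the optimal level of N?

N* = 16

MP_N = (1/4)·24·N^(-3/4) = 6·N^(-3/4).
Profit maximization for a price taker requires P·MP_N = w: 19·6·N^(-3/4) = 14.25.
So N^(-3/4) = 0.125, which gives N = 16.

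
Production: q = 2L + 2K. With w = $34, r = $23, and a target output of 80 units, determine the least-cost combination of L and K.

The inputs are perfect substitutes, so the firm uses whichever has the lower cost per unit of output.
Cost per unit of output via L is w/2 = 17; via K it is r/2 = 11.5. K is cheaper.
Producing q = 80 with K alone: L = 0, K = 40.

L* = 0, K* = 40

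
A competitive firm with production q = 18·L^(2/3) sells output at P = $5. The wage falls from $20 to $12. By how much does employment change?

From P·MP_L = w with MP_L = 12·L^(-1/3), the labor demand is L(w) = (60/w)^(3).
At w = 20: L = 27. At w = 12: L = 125.
ΔL = 125 − 27 = 98.

ΔL = 98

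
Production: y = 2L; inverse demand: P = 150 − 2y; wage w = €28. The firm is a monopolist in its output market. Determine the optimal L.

Marginal revenue from the inverse demand is MR = 150 − 4y.
The marginal product is MP_L = 2.
A monopolist hires until marginal revenue product equals the wage: MR·MP_L = w.
(150 − 8L)·2 = 28, so L = 17.

L* = 17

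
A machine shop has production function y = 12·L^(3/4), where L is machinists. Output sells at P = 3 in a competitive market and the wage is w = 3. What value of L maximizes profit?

MP_L = (3/4)·12·L^(-1/4) = 9·L^(-1/4).
Profit maximization for a price taker requires P·MP_L = w: 3·9·L^(-1/4) = 3.
So L^(-1/4) = 1/9, which gives L = 6561.

L* = 6561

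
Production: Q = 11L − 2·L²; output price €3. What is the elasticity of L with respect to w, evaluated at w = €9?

ε = -0.375

From P·MP_L = w with MP_L = 11 − 4L, labor demand is L(w) = (11 − w/3)/4.
dL/dw = −1/(12) = -1/12.
At w = 9, L = 2, so ε = (dL/dw)·(w/L) = (-1/12)·(9/2) = -0.375.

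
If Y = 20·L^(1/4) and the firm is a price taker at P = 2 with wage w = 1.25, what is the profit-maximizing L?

MP_L = (1/4)·20·L^(-3/4) = 5·L^(-3/4).
Profit maximization for a price taker requires P·MP_L = w: 2·5·L^(-3/4) = 1.25.
So L^(-3/4) = 0.125, which gives L = 16.

L* = 16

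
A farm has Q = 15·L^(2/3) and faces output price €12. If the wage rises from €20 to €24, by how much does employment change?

From P·MP_L = w with MP_L = 10·L^(-1/3), the labor demand is L(w) = (120/w)^(3).
At w = 20: L = 216. At w = 24: L = 125.
ΔL = 125 − 216 = -91.

ΔL = -91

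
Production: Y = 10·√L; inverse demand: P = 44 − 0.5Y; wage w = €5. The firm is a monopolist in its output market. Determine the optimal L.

L* = 16

Marginal revenue from the inverse demand is MR = 44 − Y.
The marginal product is MP_L = 5·L^(-1/2).
A monopolist hires until marginal revenue product equals the wage: MR·MP_L = w.
At L, Y = 10·√L. Substituting and solving: (44 − 10·√L)·5·L^(-1/2) = 5 gives L = 16.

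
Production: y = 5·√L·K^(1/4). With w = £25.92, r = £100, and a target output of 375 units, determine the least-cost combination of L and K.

Cost minimization requires the marginal rate of technical substitution to equal the input-price ratio: MP_L/MP_K = w/r.
Here MP_L/MP_K = (1/2)·(K/L)/(1/4) = 2·(K/L). Setting this equal to 25.92/100 = 0.2592 gives K = 0.1296L.
Substituting into y = 375: 5·L^(1/2)·(0.1296L)^(1/4) = 375.
Solving, L = 625 and K = 81.

L* = 625, K* = 81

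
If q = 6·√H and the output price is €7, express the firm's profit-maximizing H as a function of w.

MP_H = (1/2)·6·H^(-1/2) = 3·H^(-1/2).
Setting P·MP_H = w: 21·H^(-1/2) = w.
Solving for H: H^(-1/2) = w/21, so H = (21/w)^(2).

H(w) = 441/w²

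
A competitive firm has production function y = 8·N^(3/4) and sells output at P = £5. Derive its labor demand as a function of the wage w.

N(w) = 810000/w^(4)

MP_N = (3/4)·8·N^(-1/4) = 6·N^(-1/4).
Setting P·MP_N = w: 30·N^(-1/4) = w.
Solving for N: N^(-1/4) = w/30, so N = (30/w)^(4).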